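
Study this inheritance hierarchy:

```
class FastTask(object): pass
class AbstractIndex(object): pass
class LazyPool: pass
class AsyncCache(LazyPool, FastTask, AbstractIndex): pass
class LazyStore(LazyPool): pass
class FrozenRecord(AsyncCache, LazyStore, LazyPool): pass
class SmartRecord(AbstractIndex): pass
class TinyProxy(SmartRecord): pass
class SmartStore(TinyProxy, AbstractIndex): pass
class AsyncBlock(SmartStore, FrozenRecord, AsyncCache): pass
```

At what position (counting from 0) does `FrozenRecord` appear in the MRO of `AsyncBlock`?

L[AsyncBlock] = AsyncBlock + merge(L[SmartStore], L[FrozenRecord], L[AsyncCache], [SmartStore FrozenRecord AsyncCache])
  take SmartStore:  [SmartStore TinyProxy SmartRecord AbstractIndex object] + [FrozenRecord AsyncCache LazyStore LazyPool FastTask AbstractIndex object] + [AsyncCache LazyPool FastTask AbstractIndex object] + [SmartStore FrozenRecord AsyncCache]
  take TinyProxy:  [TinyProxy SmartRecord AbstractIndex object] + [FrozenRecord AsyncCache LazyStore LazyPool FastTask AbstractIndex object] + [AsyncCache LazyPool FastTask AbstractIndex object] + [FrozenRecord AsyncCache]
  take SmartRecord:  [SmartRecord AbstractIndex object] + [FrozenRecord AsyncCache LazyStore LazyPool FastTask AbstractIndex object] + [AsyncCache LazyPool FastTask AbstractIndex object] + [FrozenRecord AsyncCache]
  take FrozenRecord:  [AbstractIndex object] + [FrozenRecord AsyncCache LazyStore LazyPool FastTask AbstractIndex object] + [AsyncCache LazyPool FastTask AbstractIndex object] + [FrozenRecord AsyncCache]
  take AsyncCache:  [AbstractIndex object] + [AsyncCache LazyStore LazyPool FastTask AbstractIndex object] + [AsyncCache LazyPool FastTask AbstractIndex object] + [AsyncCache]
  take LazyStore:  [AbstractIndex object] + [LazyStore LazyPool FastTask AbstractIndex object] + [LazyPool FastTask AbstractIndex object]
  take LazyPool:  [AbstractIndex object] + [LazyPool FastTask AbstractIndex object] + [LazyPool FastTask AbstractIndex object]
  take FastTask:  [AbstractIndex object] + [FastTask AbstractIndex object] + [FastTask AbstractIndex object]
  take AbstractIndex:  [AbstractIndex object] + [AbstractIndex object] + [AbstractIndex object]
  take object:  [object] + [object] + [object]
MRO: AsyncBlock SmartStore TinyProxy SmartRecord FrozenRecord AsyncCache LazyStore LazyPool FastTask AbstractIndex object
FrozenRecord sits at index 4.

4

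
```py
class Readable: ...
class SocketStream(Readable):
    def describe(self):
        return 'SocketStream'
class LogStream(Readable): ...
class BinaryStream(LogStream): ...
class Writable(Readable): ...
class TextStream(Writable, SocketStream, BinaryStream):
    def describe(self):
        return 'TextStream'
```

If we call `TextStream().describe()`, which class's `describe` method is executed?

TextStream

L[TextStream] = TextStream + merge(L[Writable], L[SocketStream], L[BinaryStream], [Writable SocketStream BinaryStream])
  take Writable:  [Writable Readable object] + [SocketStream Readable object] + [BinaryStream LogStream Readable object] + [Writable SocketStream BinaryStream]
  take SocketStream:  [Readable object] + [SocketStream Readable object] + [BinaryStream LogStream Readable object] + [SocketStream BinaryStream]
  take BinaryStream:  [Readable object] + [Readable object] + [BinaryStream LogStream Readable object] + [BinaryStream]
  take LogStream:  [Readable object] + [Readable object] + [LogStream Readable object]
  take Readable:  [Readable object] + [Readable object] + [Readable object]
  take object:  [object] + [object] + [object]
MRO: TextStream Writable SocketStream BinaryStream LogStream Readable object
describe is defined in: SocketStream, TextStream. First along the MRO is TextStream.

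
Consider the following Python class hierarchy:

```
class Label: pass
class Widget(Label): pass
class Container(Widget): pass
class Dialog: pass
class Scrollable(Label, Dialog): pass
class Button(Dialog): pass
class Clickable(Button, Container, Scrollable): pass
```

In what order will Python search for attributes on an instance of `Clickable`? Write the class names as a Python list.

L[Clickable] = Clickable + merge(L[Button], L[Container], L[Scrollable], [Button Container Scrollable])
  take Button:  [Button Dialog object] + [Container Widget Label object] + [Scrollable Label Dialog object] + [Button Container Scrollable]
  take Container:  [Dialog object] + [Container Widget Label object] + [Scrollable Label Dialog object] + [Container Scrollable]
  take Widget:  [Dialog object] + [Widget Label object] + [Scrollable Label Dialog object] + [Scrollable]
  take Scrollable:  [Dialog object] + [Label object] + [Scrollable Label Dialog object] + [Scrollable]
  take Label:  [Dialog object] + [Label object] + [Label Dialog object]
  take Dialog:  [Dialog object] + [object] + [Dialog object]
  take object:  [object] + [object] + [object]

[Clickable, Button, Container, Widget, Scrollable, Label, Dialog, object]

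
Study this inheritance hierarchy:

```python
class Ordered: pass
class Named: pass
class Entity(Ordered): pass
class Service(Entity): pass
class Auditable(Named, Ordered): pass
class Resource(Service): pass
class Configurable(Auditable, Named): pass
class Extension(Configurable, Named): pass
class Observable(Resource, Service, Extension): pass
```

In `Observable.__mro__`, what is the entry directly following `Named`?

Ordered

L[Observable] = Observable + merge(L[Resource], L[Service], L[Extension], [Resource Service Extension])
  take Resource:  [Resource Service Entity Ordered object] + [Service Entity Ordered object] + [Extension Configurable Auditable Named Ordered object] + [Resource Service Extension]
  take Service:  [Service Entity Ordered object] + [Service Entity Ordered object] + [Extension Configurable Auditable Named Ordered object] + [Service Extension]
  take Entity:  [Entity Ordered object] + [Entity Ordered object] + [Extension Configurable Auditable Named Ordered object] + [Extension]
  take Extension:  [Ordered object] + [Ordered object] + [Extension Configurable Auditable Named Ordered object] + [Extension]
  take Configurable:  [Ordered object] + [Ordered object] + [Configurable Auditable Named Ordered object]
  take Auditable:  [Ordered object] + [Ordered object] + [Auditable Named Ordered object]
  take Named:  [Ordered object] + [Ordered object] + [Named Ordered object]
  take Ordered:  [Ordered object] + [Ordered object] + [Ordered object]
  take object:  [object] + [object] + [object]
MRO: Observable Resource Service Entity Extension Configurable Auditable Named Ordered object
Named is at position 7; next is Ordered.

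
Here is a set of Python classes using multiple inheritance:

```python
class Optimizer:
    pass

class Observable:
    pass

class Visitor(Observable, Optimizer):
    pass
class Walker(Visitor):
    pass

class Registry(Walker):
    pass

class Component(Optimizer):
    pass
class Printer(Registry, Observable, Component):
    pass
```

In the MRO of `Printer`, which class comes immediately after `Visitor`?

Observable

L[Printer] = Printer + merge(L[Registry], L[Observable], L[Component], [Registry Observable Component])
  take Registry:  [Registry Walker Visitor Observable Optimizer object] + [Observable object] + [Component Optimizer object] + [Registry Observable Component]
  take Walker:  [Walker Visitor Observable Optimizer object] + [Observable object] + [Component Optimizer object] + [Observable Component]
  take Visitor:  [Visitor Observable Optimizer object] + [Observable object] + [Component Optimizer object] + [Observable Component]
  take Observable:  [Observable Optimizer object] + [Observable object] + [Component Optimizer object] + [Observable Component]
  take Component:  [Optimizer object] + [object] + [Component Optimizer object] + [Component]
  take Optimizer:  [Optimizer object] + [object] + [Optimizer object]
  take object:  [object] + [object] + [object]
MRO: Printer Registry Walker Visitor Observable Component Optimizer object
Visitor is at position 3; next is Observable.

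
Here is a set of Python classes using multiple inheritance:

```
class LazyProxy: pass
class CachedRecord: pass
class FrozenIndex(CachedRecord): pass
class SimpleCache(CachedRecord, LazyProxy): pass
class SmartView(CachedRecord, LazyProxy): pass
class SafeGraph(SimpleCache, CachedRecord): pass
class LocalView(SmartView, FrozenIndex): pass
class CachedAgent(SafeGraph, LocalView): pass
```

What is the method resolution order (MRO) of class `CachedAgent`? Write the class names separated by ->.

CachedAgent -> SafeGraph -> SimpleCache -> LocalView -> SmartView -> FrozenIndex -> CachedRecord -> LazyProxy -> object

L[CachedAgent] = CachedAgent + merge(L[SafeGraph], L[LocalView], [SafeGraph LocalView])
  take SafeGraph:  [SafeGraph SimpleCache CachedRecord LazyProxy object] + [LocalView SmartView FrozenIndex CachedRecord LazyProxy object] + [SafeGraph LocalView]
  take SimpleCache:  [SimpleCache CachedRecord LazyProxy object] + [LocalView SmartView FrozenIndex CachedRecord LazyProxy object] + [LocalView]
  take LocalView:  [CachedRecord LazyProxy object] + [LocalView SmartView FrozenIndex CachedRecord LazyProxy object] + [LocalView]
  take SmartView:  [CachedRecord LazyProxy object] + [SmartView FrozenIndex CachedRecord LazyProxy object]
  take FrozenIndex:  [CachedRecord LazyProxy object] + [FrozenIndex CachedRecord LazyProxy object]
  take CachedRecord:  [CachedRecord LazyProxy object] + [CachedRecord LazyProxy object]
  take LazyProxy:  [LazyProxy object] + [LazyProxy object]
  take object:  [object] + [object]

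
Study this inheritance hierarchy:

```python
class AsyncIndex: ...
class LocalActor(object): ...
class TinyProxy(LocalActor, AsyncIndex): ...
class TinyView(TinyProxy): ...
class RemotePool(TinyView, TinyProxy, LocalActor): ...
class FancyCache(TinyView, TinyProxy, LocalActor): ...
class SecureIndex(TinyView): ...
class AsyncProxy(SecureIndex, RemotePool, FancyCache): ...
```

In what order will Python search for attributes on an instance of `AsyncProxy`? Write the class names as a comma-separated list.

L[AsyncProxy] = AsyncProxy + merge(L[SecureIndex], L[RemotePool], L[FancyCache], [SecureIndex RemotePool FancyCache])
  take SecureIndex:  [SecureIndex TinyView TinyProxy LocalActor AsyncIndex object] + [RemotePool TinyView TinyProxy LocalActor AsyncIndex object] + [FancyCache TinyView TinyProxy LocalActor AsyncIndex object] + [SecureIndex RemotePool FancyCache]
  take RemotePool:  [TinyView TinyProxy LocalActor AsyncIndex object] + [RemotePool TinyView TinyProxy LocalActor AsyncIndex object] + [FancyCache TinyView TinyProxy LocalActor AsyncIndex object] + [RemotePool FancyCache]
  take FancyCache:  [TinyView TinyProxy LocalActor AsyncIndex object] + [TinyView TinyProxy LocalActor AsyncIndex object] + [FancyCache TinyView TinyProxy LocalActor AsyncIndex object] + [FancyCache]
  take TinyView:  [TinyView TinyProxy LocalActor AsyncIndex object] + [TinyView TinyProxy LocalActor AsyncIndex object] + [TinyView TinyProxy LocalActor AsyncIndex object]
  take TinyProxy:  [TinyProxy LocalActor AsyncIndex object] + [TinyProxy LocalActor AsyncIndex object] + [TinyProxy LocalActor AsyncIndex object]
  take LocalActor:  [LocalActor AsyncIndex object] + [LocalActor AsyncIndex object] + [LocalActor AsyncIndex object]
  take AsyncIndex:  [AsyncIndex object] + [AsyncIndex object] + [AsyncIndex object]
  take object:  [object] + [object] + [object]

AsyncProxy, SecureIndex, RemotePool, FancyCache, TinyView, TinyProxy, LocalActor, AsyncIndex, object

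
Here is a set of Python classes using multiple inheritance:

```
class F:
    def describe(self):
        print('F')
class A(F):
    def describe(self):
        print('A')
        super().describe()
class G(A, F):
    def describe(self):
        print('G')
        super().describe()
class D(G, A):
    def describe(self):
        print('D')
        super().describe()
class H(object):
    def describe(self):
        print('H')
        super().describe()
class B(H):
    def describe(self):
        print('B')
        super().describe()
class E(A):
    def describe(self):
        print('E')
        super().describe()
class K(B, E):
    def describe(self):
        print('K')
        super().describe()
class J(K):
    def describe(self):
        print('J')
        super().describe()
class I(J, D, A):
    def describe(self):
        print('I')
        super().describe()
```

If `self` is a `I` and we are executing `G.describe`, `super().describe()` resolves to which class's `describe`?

L[I] = I + merge(L[J], L[D], L[A], [J D A])
  take J:  [J K B H E A F object] + [D G A F object] + [A F object] + [J D A]
  take K:  [K B H E A F object] + [D G A F object] + [A F object] + [D A]
  take B:  [B H E A F object] + [D G A F object] + [A F object] + [D A]
  take H:  [H E A F object] + [D G A F object] + [A F object] + [D A]
  take E:  [E A F object] + [D G A F object] + [A F object] + [D A]
  take D:  [A F object] + [D G A F object] + [A F object] + [D A]
  take G:  [A F object] + [G A F object] + [A F object] + [A]
  take A:  [A F object] + [A F object] + [A F object] + [A]
  take F:  [F object] + [F object] + [F object]
  take object:  [object] + [object] + [object]
MRO: I J K B H E D G A F object
super() in G.describe on a I instance goes to the class after G in I's MRO: A.

A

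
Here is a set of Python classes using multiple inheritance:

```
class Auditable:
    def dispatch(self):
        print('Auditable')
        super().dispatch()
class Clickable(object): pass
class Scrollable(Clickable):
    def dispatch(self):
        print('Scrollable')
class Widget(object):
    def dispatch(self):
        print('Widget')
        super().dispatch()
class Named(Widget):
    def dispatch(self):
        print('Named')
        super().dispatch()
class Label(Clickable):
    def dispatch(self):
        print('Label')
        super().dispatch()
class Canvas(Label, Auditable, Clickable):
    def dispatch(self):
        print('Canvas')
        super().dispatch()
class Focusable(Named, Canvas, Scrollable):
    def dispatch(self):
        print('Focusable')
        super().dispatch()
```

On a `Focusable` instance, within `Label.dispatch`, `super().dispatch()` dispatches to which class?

Auditable

L[Focusable] = Focusable + merge(L[Named], L[Canvas], L[Scrollable], [Named Canvas Scrollable])
  take Named:  [Named Widget object] + [Canvas Label Auditable Clickable object] + [Scrollable Clickable object] + [Named Canvas Scrollable]
  take Widget:  [Widget object] + [Canvas Label Auditable Clickable object] + [Scrollable Clickable object] + [Canvas Scrollable]
  take Canvas:  [object] + [Canvas Label Auditable Clickable object] + [Scrollable Clickable object] + [Canvas Scrollable]
  take Label:  [object] + [Label Auditable Clickable object] + [Scrollable Clickable object] + [Scrollable]
  take Auditable:  [object] + [Auditable Clickable object] + [Scrollable Clickable object] + [Scrollable]
  take Scrollable:  [object] + [Clickable object] + [Scrollable Clickable object] + [Scrollable]
  take Clickable:  [object] + [Clickable object] + [Clickable object]
  take object:  [object] + [object] + [object]
MRO: Focusable Named Widget Canvas Label Auditable Scrollable Clickable object
super() in Label.dispatch on a Focusable instance goes to the class after Label in Focusable's MRO: Auditable.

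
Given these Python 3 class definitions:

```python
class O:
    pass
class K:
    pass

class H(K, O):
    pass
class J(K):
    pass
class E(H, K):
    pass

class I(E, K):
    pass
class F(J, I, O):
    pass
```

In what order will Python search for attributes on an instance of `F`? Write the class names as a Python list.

[F, J, I, E, H, K, O, object]

L[F] = F + merge(L[J], L[I], L[O], [J I O])
  take J:  [J K object] + [I E H K O object] + [O object] + [J I O]
  take I:  [K object] + [I E H K O object] + [O object] + [I O]
  take E:  [K object] + [E H K O object] + [O object] + [O]
  take H:  [K object] + [H K O object] + [O object] + [O]
  take K:  [K object] + [K O object] + [O object] + [O]
  take O:  [object] + [O object] + [O object] + [O]
  take object:  [object] + [object] + [object]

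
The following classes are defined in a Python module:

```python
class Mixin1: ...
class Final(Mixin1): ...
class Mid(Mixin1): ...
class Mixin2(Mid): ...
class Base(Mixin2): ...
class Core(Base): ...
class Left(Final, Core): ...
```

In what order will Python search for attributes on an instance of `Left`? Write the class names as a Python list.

L[Left] = Left + merge(L[Final], L[Core], [Final Core])
  take Final:  [Final Mixin1 object] + [Core Base Mixin2 Mid Mixin1 object] + [Final Core]
  take Core:  [Mixin1 object] + [Core Base Mixin2 Mid Mixin1 object] + [Core]
  take Base:  [Mixin1 object] + [Base Mixin2 Mid Mixin1 object]
  take Mixin2:  [Mixin1 object] + [Mixin2 Mid Mixin1 object]
  take Mid:  [Mixin1 object] + [Mid Mixin1 object]
  take Mixin1:  [Mixin1 object] + [Mixin1 object]
  take object:  [object] + [object]

[Left, Final, Core, Base, Mixin2, Mid, Mixin1, object]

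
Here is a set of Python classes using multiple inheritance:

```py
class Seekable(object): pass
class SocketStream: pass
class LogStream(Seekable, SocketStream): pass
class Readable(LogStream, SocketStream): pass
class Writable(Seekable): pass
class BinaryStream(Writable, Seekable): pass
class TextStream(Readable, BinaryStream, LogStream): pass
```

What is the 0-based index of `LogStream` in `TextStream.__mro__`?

3

L[TextStream] = TextStream + merge(L[Readable], L[BinaryStream], L[LogStream], [Readable BinaryStream LogStream])
  take Readable:  [Readable LogStream Seekable SocketStream object] + [BinaryStream Writable Seekable object] + [LogStream Seekable SocketStream object] + [Readable BinaryStream LogStream]
  take BinaryStream:  [LogStream Seekable SocketStream object] + [BinaryStream Writable Seekable object] + [LogStream Seekable SocketStream object] + [BinaryStream LogStream]
  take LogStream:  [LogStream Seekable SocketStream object] + [Writable Seekable object] + [LogStream Seekable SocketStream object] + [LogStream]
  take Writable:  [Seekable SocketStream object] + [Writable Seekable object] + [Seekable SocketStream object]
  take Seekable:  [Seekable SocketStream object] + [Seekable object] + [Seekable SocketStream object]
  take SocketStream:  [SocketStream object] + [object] + [SocketStream object]
  take object:  [object] + [object] + [object]
MRO: TextStream Readable BinaryStream LogStream Writable Seekable SocketStream object
LogStream sits at index 3.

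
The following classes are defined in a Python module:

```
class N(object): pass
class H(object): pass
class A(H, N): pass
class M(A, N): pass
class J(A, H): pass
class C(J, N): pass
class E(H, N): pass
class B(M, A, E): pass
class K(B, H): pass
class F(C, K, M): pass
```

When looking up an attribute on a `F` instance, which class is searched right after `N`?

L[F] = F + merge(L[C], L[K], L[M], [C K M])
  take C:  [C J A H N object] + [K B M A E H N object] + [M A H N object] + [C K M]
  take J:  [J A H N object] + [K B M A E H N object] + [M A H N object] + [K M]
  take K:  [A H N object] + [K B M A E H N object] + [M A H N object] + [K M]
  take B:  [A H N object] + [B M A E H N object] + [M A H N object] + [M]
  take M:  [A H N object] + [M A E H N object] + [M A H N object] + [M]
  take A:  [A H N object] + [A E H N object] + [A H N object]
  take E:  [H N object] + [E H N object] + [H N object]
  take H:  [H N object] + [H N object] + [H N object]
  take N:  [N object] + [N object] + [N object]
  take object:  [object] + [object] + [object]
MRO: F C J K B M A E H N object
N is at position 9; next is object.

object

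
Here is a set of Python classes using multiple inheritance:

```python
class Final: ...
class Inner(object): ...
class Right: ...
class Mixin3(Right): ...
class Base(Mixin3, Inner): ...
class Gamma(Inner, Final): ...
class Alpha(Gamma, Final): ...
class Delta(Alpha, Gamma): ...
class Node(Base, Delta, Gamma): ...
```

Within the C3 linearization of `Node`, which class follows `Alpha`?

L[Node] = Node + merge(L[Base], L[Delta], L[Gamma], [Base Delta Gamma])
  take Base:  [Base Mixin3 Right Inner object] + [Delta Alpha Gamma Inner Final object] + [Gamma Inner Final object] + [Base Delta Gamma]
  take Mixin3:  [Mixin3 Right Inner object] + [Delta Alpha Gamma Inner Final object] + [Gamma Inner Final object] + [Delta Gamma]
  take Right:  [Right Inner object] + [Delta Alpha Gamma Inner Final object] + [Gamma Inner Final object] + [Delta Gamma]
  take Delta:  [Inner object] + [Delta Alpha Gamma Inner Final object] + [Gamma Inner Final object] + [Delta Gamma]
  take Alpha:  [Inner object] + [Alpha Gamma Inner Final object] + [Gamma Inner Final object] + [Gamma]
  take Gamma:  [Inner object] + [Gamma Inner Final object] + [Gamma Inner Final object] + [Gamma]
  take Inner:  [Inner object] + [Inner Final object] + [Inner Final object]
  take Final:  [object] + [Final object] + [Final object]
  take object:  [object] + [object] + [object]
MRO: Node Base Mixin3 Right Delta Alpha Gamma Inner Final object
Alpha is at position 5; next is Gamma.

Gamma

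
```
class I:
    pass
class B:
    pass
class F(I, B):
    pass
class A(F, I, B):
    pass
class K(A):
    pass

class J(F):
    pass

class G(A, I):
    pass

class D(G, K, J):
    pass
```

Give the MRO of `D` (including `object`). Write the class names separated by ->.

L[D] = D + merge(L[G], L[K], L[J], [G K J])
  take G:  [G A F I B object] + [K A F I B object] + [J F I B object] + [G K J]
  take K:  [A F I B object] + [K A F I B object] + [J F I B object] + [K J]
  take A:  [A F I B object] + [A F I B object] + [J F I B object] + [J]
  take J:  [F I B object] + [F I B object] + [J F I B object] + [J]
  take F:  [F I B object] + [F I B object] + [F I B object]
  take I:  [I B object] + [I B object] + [I B object]
  take B:  [B object] + [B object] + [B object]
  take object:  [object] + [object] + [object]

D -> G -> K -> A -> J -> F -> I -> B -> object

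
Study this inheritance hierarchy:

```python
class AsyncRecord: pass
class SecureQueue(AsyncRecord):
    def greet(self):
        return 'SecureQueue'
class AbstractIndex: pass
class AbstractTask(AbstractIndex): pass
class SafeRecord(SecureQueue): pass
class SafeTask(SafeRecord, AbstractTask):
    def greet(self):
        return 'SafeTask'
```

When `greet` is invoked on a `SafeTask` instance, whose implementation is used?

SafeTask

L[SafeTask] = SafeTask + merge(L[SafeRecord], L[AbstractTask], [SafeRecord AbstractTask])
  take SafeRecord:  [SafeRecord SecureQueue AsyncRecord object] + [AbstractTask AbstractIndex object] + [SafeRecord AbstractTask]
  take SecureQueue:  [SecureQueue AsyncRecord object] + [AbstractTask AbstractIndex object] + [AbstractTask]
  take AsyncRecord:  [AsyncRecord object] + [AbstractTask AbstractIndex object] + [AbstractTask]
  take AbstractTask:  [object] + [AbstractTask AbstractIndex object] + [AbstractTask]
  take AbstractIndex:  [object] + [AbstractIndex object]
  take object:  [object] + [object]
MRO: SafeTask SafeRecord SecureQueue AsyncRecord AbstractTask AbstractIndex object
greet is defined in: SafeTask, SecureQueue. First along the MRO is SafeTask.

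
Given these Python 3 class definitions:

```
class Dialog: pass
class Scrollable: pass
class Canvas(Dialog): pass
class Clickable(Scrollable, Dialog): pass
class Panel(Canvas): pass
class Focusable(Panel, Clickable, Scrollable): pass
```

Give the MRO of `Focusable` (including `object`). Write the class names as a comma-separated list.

Focusable, Panel, Canvas, Clickable, Scrollable, Dialog, object

L[Focusable] = Focusable + merge(L[Panel], L[Clickable], L[Scrollable], [Panel Clickable Scrollable])
  take Panel:  [Panel Canvas Dialog object] + [Clickable Scrollable Dialog object] + [Scrollable object] + [Panel Clickable Scrollable]
  take Canvas:  [Canvas Dialog object] + [Clickable Scrollable Dialog object] + [Scrollable object] + [Clickable Scrollable]
  take Clickable:  [Dialog object] + [Clickable Scrollable Dialog object] + [Scrollable object] + [Clickable Scrollable]
  take Scrollable:  [Dialog object] + [Scrollable Dialog object] + [Scrollable object] + [Scrollable]
  take Dialog:  [Dialog object] + [Dialog object] + [object]
  take object:  [object] + [object] + [object]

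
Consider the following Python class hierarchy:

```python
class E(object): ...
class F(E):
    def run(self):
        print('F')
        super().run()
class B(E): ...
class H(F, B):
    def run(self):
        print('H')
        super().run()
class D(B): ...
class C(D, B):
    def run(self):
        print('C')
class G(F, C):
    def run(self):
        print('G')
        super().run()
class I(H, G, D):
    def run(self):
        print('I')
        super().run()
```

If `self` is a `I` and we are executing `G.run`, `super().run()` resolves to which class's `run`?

L[I] = I + merge(L[H], L[G], L[D], [H G D])
  take H:  [H F B E object] + [G F C D B E object] + [D B E object] + [H G D]
  take G:  [F B E object] + [G F C D B E object] + [D B E object] + [G D]
  take F:  [F B E object] + [F C D B E object] + [D B E object] + [D]
  take C:  [B E object] + [C D B E object] + [D B E object] + [D]
  take D:  [B E object] + [D B E object] + [D B E object] + [D]
  take B:  [B E object] + [B E object] + [B E object]
  take E:  [E object] + [E object] + [E object]
  take object:  [object] + [object] + [object]
MRO: I H G F C D B E object
super() in G.run on a I instance goes to the class after G in I's MRO: F.

F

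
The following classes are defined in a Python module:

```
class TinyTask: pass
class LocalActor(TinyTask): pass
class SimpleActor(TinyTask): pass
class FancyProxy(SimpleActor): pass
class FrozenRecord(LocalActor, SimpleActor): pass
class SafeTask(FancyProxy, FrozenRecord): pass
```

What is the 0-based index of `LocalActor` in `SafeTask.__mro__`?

L[SafeTask] = SafeTask + merge(L[FancyProxy], L[FrozenRecord], [FancyProxy FrozenRecord])
  take FancyProxy:  [FancyProxy SimpleActor TinyTask object] + [FrozenRecord LocalActor SimpleActor TinyTask object] + [FancyProxy FrozenRecord]
  take FrozenRecord:  [SimpleActor TinyTask object] + [FrozenRecord LocalActor SimpleActor TinyTask object] + [FrozenRecord]
  take LocalActor:  [SimpleActor TinyTask object] + [LocalActor SimpleActor TinyTask object]
  take SimpleActor:  [SimpleActor TinyTask object] + [SimpleActor TinyTask object]
  take TinyTask:  [TinyTask object] + [TinyTask object]
  take object:  [object] + [object]
MRO: SafeTask FancyProxy FrozenRecord LocalActor SimpleActor TinyTask object
LocalActor sits at index 3.

3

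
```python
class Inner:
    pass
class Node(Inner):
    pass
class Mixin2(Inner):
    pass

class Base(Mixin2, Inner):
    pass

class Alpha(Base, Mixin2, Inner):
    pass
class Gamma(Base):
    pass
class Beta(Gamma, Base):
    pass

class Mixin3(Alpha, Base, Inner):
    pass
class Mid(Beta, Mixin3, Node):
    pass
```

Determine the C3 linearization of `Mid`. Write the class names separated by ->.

Mid -> Beta -> Gamma -> Mixin3 -> Alpha -> Base -> Mixin2 -> Node -> Inner -> object

L[Mid] = Mid + merge(L[Beta], L[Mixin3], L[Node], [Beta Mixin3 Node])
  take Beta:  [Beta Gamma Base Mixin2 Inner object] + [Mixin3 Alpha Base Mixin2 Inner object] + [Node Inner object] + [Beta Mixin3 Node]
  take Gamma:  [Gamma Base Mixin2 Inner object] + [Mixin3 Alpha Base Mixin2 Inner object] + [Node Inner object] + [Mixin3 Node]
  take Mixin3:  [Base Mixin2 Inner object] + [Mixin3 Alpha Base Mixin2 Inner object] + [Node Inner object] + [Mixin3 Node]
  take Alpha:  [Base Mixin2 Inner object] + [Alpha Base Mixin2 Inner object] + [Node Inner object] + [Node]
  take Base:  [Base Mixin2 Inner object] + [Base Mixin2 Inner object] + [Node Inner object] + [Node]
  take Mixin2:  [Mixin2 Inner object] + [Mixin2 Inner object] + [Node Inner object] + [Node]
  take Node:  [Inner object] + [Inner object] + [Node Inner object] + [Node]
  take Inner:  [Inner object] + [Inner object] + [Inner object]
  take object:  [object] + [object] + [object]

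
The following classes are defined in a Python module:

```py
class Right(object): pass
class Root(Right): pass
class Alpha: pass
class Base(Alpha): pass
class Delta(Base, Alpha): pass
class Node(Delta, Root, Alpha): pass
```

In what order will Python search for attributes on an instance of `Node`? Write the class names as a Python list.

[Node, Delta, Base, Root, Alpha, Right, object]

L[Node] = Node + merge(L[Delta], L[Root], L[Alpha], [Delta Root Alpha])
  take Delta:  [Delta Base Alpha object] + [Root Right object] + [Alpha object] + [Delta Root Alpha]
  take Base:  [Base Alpha object] + [Root Right object] + [Alpha object] + [Root Alpha]
  take Root:  [Alpha object] + [Root Right object] + [Alpha object] + [Root Alpha]
  take Alpha:  [Alpha object] + [Right object] + [Alpha object] + [Alpha]
  take Right:  [object] + [Right object] + [object]
  take object:  [object] + [object] + [object]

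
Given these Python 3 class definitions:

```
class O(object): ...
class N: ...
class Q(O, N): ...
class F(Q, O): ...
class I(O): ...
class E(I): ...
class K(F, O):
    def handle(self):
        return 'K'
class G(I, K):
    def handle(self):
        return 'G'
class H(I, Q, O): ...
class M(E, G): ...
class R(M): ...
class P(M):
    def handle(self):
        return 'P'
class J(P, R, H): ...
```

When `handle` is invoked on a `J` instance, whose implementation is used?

P

L[J] = J + merge(L[P], L[R], L[H], [P R H])
  take P:  [P M E G I K F Q O N object] + [R M E G I K F Q O N object] + [H I Q O N object] + [P R H]
  take R:  [M E G I K F Q O N object] + [R M E G I K F Q O N object] + [H I Q O N object] + [R H]
  take M:  [M E G I K F Q O N object] + [M E G I K F Q O N object] + [H I Q O N object] + [H]
  take E:  [E G I K F Q O N object] + [E G I K F Q O N object] + [H I Q O N object] + [H]
  take G:  [G I K F Q O N object] + [G I K F Q O N object] + [H I Q O N object] + [H]
  take H:  [I K F Q O N object] + [I K F Q O N object] + [H I Q O N object] + [H]
  take I:  [I K F Q O N object] + [I K F Q O N object] + [I Q O N object]
  take K:  [K F Q O N object] + [K F Q O N object] + [Q O N object]
  take F:  [F Q O N object] + [F Q O N object] + [Q O N object]
  take Q:  [Q O N object] + [Q O N object] + [Q O N object]
  take O:  [O N object] + [O N object] + [O N object]
  take N:  [N object] + [N object] + [N object]
  take object:  [object] + [object] + [object]
MRO: J P R M E G H I K F Q O N object
handle is defined in: G, K, P. First along the MRO is P.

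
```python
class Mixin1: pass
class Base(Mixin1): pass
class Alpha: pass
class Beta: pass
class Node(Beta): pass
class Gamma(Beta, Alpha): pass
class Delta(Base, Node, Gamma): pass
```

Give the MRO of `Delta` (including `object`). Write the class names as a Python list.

L[Delta] = Delta + merge(L[Base], L[Node], L[Gamma], [Base Node Gamma])
  take Base:  [Base Mixin1 object] + [Node Beta object] + [Gamma Beta Alpha object] + [Base Node Gamma]
  take Mixin1:  [Mixin1 object] + [Node Beta object] + [Gamma Beta Alpha object] + [Node Gamma]
  take Node:  [object] + [Node Beta object] + [Gamma Beta Alpha object] + [Node Gamma]
  take Gamma:  [object] + [Beta object] + [Gamma Beta Alpha object] + [Gamma]
  take Beta:  [object] + [Beta object] + [Beta Alpha object]
  take Alpha:  [object] + [object] + [Alpha object]
  take object:  [object] + [object] + [object]

[Delta, Base, Mixin1, Node, Gamma, Beta, Alpha, object]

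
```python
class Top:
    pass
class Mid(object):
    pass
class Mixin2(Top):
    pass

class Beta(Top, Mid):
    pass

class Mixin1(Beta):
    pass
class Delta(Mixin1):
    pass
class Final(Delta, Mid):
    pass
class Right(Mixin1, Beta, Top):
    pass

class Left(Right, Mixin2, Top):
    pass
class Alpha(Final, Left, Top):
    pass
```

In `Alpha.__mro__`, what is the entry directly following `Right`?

Mixin1

L[Alpha] = Alpha + merge(L[Final], L[Left], L[Top], [Final Left Top])
  take Final:  [Final Delta Mixin1 Beta Top Mid object] + [Left Right Mixin1 Beta Mixin2 Top Mid object] + [Top object] + [Final Left Top]
  take Delta:  [Delta Mixin1 Beta Top Mid object] + [Left Right Mixin1 Beta Mixin2 Top Mid object] + [Top object] + [Left Top]
  take Left:  [Mixin1 Beta Top Mid object] + [Left Right Mixin1 Beta Mixin2 Top Mid object] + [Top object] + [Left Top]
  take Right:  [Mixin1 Beta Top Mid object] + [Right Mixin1 Beta Mixin2 Top Mid object] + [Top object] + [Top]
  take Mixin1:  [Mixin1 Beta Top Mid object] + [Mixin1 Beta Mixin2 Top Mid object] + [Top object] + [Top]
  take Beta:  [Beta Top Mid object] + [Beta Mixin2 Top Mid object] + [Top object] + [Top]
  take Mixin2:  [Top Mid object] + [Mixin2 Top Mid object] + [Top object] + [Top]
  take Top:  [Top Mid object] + [Top Mid object] + [Top object] + [Top]
  take Mid:  [Mid object] + [Mid object] + [object]
  take object:  [object] + [object] + [object]
MRO: Alpha Final Delta Left Right Mixin1 Beta Mixin2 Top Mid object
Right is at position 4; next is Mixin1.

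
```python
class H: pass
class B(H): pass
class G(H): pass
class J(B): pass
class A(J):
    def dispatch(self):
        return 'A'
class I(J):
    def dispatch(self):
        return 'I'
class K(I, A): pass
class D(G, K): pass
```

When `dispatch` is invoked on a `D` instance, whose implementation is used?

L[D] = D + merge(L[G], L[K], [G K])
  take G:  [G H object] + [K I A J B H object] + [G K]
  take K:  [H object] + [K I A J B H object] + [K]
  take I:  [H object] + [I A J B H object]
  take A:  [H object] + [A J B H object]
  take J:  [H object] + [J B H object]
  take B:  [H object] + [B H object]
  take H:  [H object] + [H object]
  take object:  [object] + [object]
MRO: D G K I A J B H object
dispatch is defined in: A, I. First along the MRO is I.

I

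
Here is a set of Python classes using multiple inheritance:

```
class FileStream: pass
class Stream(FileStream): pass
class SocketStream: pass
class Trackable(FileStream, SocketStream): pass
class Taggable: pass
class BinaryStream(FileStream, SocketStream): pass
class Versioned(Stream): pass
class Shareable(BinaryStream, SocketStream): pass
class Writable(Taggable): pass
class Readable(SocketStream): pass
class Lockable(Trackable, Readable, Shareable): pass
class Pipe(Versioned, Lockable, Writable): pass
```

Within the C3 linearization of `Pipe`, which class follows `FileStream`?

L[Pipe] = Pipe + merge(L[Versioned], L[Lockable], L[Writable], [Versioned Lockable Writable])
  take Versioned:  [Versioned Stream FileStream object] + [Lockable Trackable Readable Shareable BinaryStream FileStream SocketStream object] + [Writable Taggable object] + [Versioned Lockable Writable]
  take Stream:  [Stream FileStream object] + [Lockable Trackable Readable Shareable BinaryStream FileStream SocketStream object] + [Writable Taggable object] + [Lockable Writable]
  take Lockable:  [FileStream object] + [Lockable Trackable Readable Shareable BinaryStream FileStream SocketStream object] + [Writable Taggable object] + [Lockable Writable]
  take Trackable:  [FileStream object] + [Trackable Readable Shareable BinaryStream FileStream SocketStream object] + [Writable Taggable object] + [Writable]
  take Readable:  [FileStream object] + [Readable Shareable BinaryStream FileStream SocketStream object] + [Writable Taggable object] + [Writable]
  take Shareable:  [FileStream object] + [Shareable BinaryStream FileStream SocketStream object] + [Writable Taggable object] + [Writable]
  take BinaryStream:  [FileStream object] + [BinaryStream FileStream SocketStream object] + [Writable Taggable object] + [Writable]
  take FileStream:  [FileStream object] + [FileStream SocketStream object] + [Writable Taggable object] + [Writable]
  take SocketStream:  [object] + [SocketStream object] + [Writable Taggable object] + [Writable]
  take Writable:  [object] + [object] + [Writable Taggable object] + [Writable]
  take Taggable:  [object] + [object] + [Taggable object]
  take object:  [object] + [object] + [object]
MRO: Pipe Versioned Stream Lockable Trackable Readable Shareable BinaryStream FileStream SocketStream Writable Taggable object
FileStream is at position 8; next is SocketStream.

SocketStream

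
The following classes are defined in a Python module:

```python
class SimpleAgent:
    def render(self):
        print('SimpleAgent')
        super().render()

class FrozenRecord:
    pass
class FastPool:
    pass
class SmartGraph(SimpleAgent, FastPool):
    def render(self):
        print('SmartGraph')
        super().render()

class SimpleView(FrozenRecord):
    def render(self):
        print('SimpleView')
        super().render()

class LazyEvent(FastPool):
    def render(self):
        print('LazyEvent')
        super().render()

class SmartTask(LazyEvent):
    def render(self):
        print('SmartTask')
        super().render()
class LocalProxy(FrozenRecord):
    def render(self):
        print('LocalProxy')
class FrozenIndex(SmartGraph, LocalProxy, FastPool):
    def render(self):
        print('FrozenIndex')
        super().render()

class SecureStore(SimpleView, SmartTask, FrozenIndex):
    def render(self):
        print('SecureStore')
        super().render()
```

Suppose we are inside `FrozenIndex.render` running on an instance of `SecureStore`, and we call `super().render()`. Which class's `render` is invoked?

SmartGraph

L[SecureStore] = SecureStore + merge(L[SimpleView], L[SmartTask], L[FrozenIndex], [SimpleView SmartTask FrozenIndex])
  take SimpleView:  [SimpleView FrozenRecord object] + [SmartTask LazyEvent FastPool object] + [FrozenIndex SmartGraph SimpleAgent LocalProxy FastPool FrozenRecord object] + [SimpleView SmartTask FrozenIndex]
  take SmartTask:  [FrozenRecord object] + [SmartTask LazyEvent FastPool object] + [FrozenIndex SmartGraph SimpleAgent LocalProxy FastPool FrozenRecord object] + [SmartTask FrozenIndex]
  take LazyEvent:  [FrozenRecord object] + [LazyEvent FastPool object] + [FrozenIndex SmartGraph SimpleAgent LocalProxy FastPool FrozenRecord object] + [FrozenIndex]
  take FrozenIndex:  [FrozenRecord object] + [FastPool object] + [FrozenIndex SmartGraph SimpleAgent LocalProxy FastPool FrozenRecord object] + [FrozenIndex]
  take SmartGraph:  [FrozenRecord object] + [FastPool object] + [SmartGraph SimpleAgent LocalProxy FastPool FrozenRecord object]
  take SimpleAgent:  [FrozenRecord object] + [FastPool object] + [SimpleAgent LocalProxy FastPool FrozenRecord object]
  take LocalProxy:  [FrozenRecord object] + [FastPool object] + [LocalProxy FastPool FrozenRecord object]
  take FastPool:  [FrozenRecord object] + [FastPool object] + [FastPool FrozenRecord object]
  take FrozenRecord:  [FrozenRecord object] + [object] + [FrozenRecord object]
  take object:  [object] + [object] + [object]
MRO: SecureStore SimpleView SmartTask LazyEvent FrozenIndex SmartGraph SimpleAgent LocalProxy FastPool FrozenRecord object
super() in FrozenIndex.render on a SecureStore instance goes to the class after FrozenIndex in SecureStore's MRO: SmartGraph.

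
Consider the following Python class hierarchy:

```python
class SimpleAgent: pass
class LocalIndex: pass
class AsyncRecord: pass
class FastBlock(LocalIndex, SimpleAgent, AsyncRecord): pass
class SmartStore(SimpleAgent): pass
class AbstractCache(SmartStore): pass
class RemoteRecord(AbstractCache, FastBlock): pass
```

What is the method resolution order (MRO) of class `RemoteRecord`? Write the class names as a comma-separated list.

L[RemoteRecord] = RemoteRecord + merge(L[AbstractCache], L[FastBlock], [AbstractCache FastBlock])
  take AbstractCache:  [AbstractCache SmartStore SimpleAgent object] + [FastBlock LocalIndex SimpleAgent AsyncRecord object] + [AbstractCache FastBlock]
  take SmartStore:  [SmartStore SimpleAgent object] + [FastBlock LocalIndex SimpleAgent AsyncRecord object] + [FastBlock]
  take FastBlock:  [SimpleAgent object] + [FastBlock LocalIndex SimpleAgent AsyncRecord object] + [FastBlock]
  take LocalIndex:  [SimpleAgent object] + [LocalIndex SimpleAgent AsyncRecord object]
  take SimpleAgent:  [SimpleAgent object] + [SimpleAgent AsyncRecord object]
  take AsyncRecord:  [object] + [AsyncRecord object]
  take object:  [object] + [object]

RemoteRecord, AbstractCache, SmartStore, FastBlock, LocalIndex, SimpleAgent, AsyncRecord, object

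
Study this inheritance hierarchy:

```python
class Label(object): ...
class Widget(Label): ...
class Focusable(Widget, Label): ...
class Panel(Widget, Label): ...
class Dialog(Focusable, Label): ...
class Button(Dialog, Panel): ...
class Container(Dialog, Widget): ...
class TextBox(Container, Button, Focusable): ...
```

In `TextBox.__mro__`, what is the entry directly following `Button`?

L[TextBox] = TextBox + merge(L[Container], L[Button], L[Focusable], [Container Button Focusable])
  take Container:  [Container Dialog Focusable Widget Label object] + [Button Dialog Focusable Panel Widget Label object] + [Focusable Widget Label object] + [Container Button Focusable]
  take Button:  [Dialog Focusable Widget Label object] + [Button Dialog Focusable Panel Widget Label object] + [Focusable Widget Label object] + [Button Focusable]
  take Dialog:  [Dialog Focusable Widget Label object] + [Dialog Focusable Panel Widget Label object] + [Focusable Widget Label object] + [Focusable]
  take Focusable:  [Focusable Widget Label object] + [Focusable Panel Widget Label object] + [Focusable Widget Label object] + [Focusable]
  take Panel:  [Widget Label object] + [Panel Widget Label object] + [Widget Label object]
  take Widget:  [Widget Label object] + [Widget Label object] + [Widget Label object]
  take Label:  [Label object] + [Label object] + [Label object]
  take object:  [object] + [object] + [object]
MRO: TextBox Container Button Dialog Focusable Panel Widget Label object
Button is at position 2; next is Dialog.

Dialog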